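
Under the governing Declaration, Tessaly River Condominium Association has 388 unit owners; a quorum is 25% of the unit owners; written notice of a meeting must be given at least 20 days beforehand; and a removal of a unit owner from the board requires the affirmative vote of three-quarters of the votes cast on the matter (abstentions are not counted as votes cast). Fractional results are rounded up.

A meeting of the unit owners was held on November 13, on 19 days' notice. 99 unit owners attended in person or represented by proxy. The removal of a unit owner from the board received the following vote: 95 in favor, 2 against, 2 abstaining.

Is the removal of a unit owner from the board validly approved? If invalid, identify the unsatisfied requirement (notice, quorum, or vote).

Invalid — notice requirement not satisfied.

Notice: 19 days given; 20 required. Not satisfied.
Quorum: 25% of 388 = 97; 99 present. Satisfied.
Vote: requires three-fourths of the votes cast (99 − 2 abstaining = 97); 3/4 of 97 = 72.75, rounded up to 73, so 73 needed; 95 in favor. Satisfied.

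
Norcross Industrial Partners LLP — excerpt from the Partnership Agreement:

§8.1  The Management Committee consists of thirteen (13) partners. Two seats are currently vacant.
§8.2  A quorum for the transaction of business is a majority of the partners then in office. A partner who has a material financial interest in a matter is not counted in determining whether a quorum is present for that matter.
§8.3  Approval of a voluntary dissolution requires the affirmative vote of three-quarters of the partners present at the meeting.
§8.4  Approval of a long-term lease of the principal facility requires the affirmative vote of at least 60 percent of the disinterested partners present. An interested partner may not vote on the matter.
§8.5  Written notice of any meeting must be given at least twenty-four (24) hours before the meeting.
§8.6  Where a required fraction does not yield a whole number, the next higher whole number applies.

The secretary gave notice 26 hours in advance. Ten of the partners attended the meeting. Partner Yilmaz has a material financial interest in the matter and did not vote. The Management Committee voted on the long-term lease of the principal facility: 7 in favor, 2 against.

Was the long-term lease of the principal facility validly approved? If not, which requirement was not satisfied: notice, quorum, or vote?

Notice: 26 hours given; 24 required (26 ≥ 24). Satisfied.
Quorum: 10 present, but the 1 interested partner does not count, leaving 9. Quorum is 6. Satisfied.
Vote: the long-term lease of the principal facility requires three-fifths of the disinterested partners present (10 − 1 = 9). 3/5 of 9 = 5.40, rounded up to 6, so 6 affirmative votes are needed; 7 voted in favor. Satisfied.

Valid — all requirements satisfied.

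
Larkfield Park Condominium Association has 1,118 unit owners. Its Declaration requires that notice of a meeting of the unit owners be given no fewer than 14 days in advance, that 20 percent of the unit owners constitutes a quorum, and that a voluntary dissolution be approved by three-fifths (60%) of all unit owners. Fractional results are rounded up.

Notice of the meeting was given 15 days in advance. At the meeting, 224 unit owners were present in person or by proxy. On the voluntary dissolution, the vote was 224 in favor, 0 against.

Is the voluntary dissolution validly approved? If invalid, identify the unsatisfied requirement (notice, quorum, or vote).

Notice: 15 days given; 14 required. Satisfied.
Quorum: 20% of 1,118 = 223.60, rounded up to 224; 224 present. Satisfied.
Vote: requires three-fifths of all unit owners (1,118); 3/5 of 1118 = 670.80, rounded up to 671, so 671 needed; 224 in favor. Not satisfied.

Invalid — vote requirement not satisfied.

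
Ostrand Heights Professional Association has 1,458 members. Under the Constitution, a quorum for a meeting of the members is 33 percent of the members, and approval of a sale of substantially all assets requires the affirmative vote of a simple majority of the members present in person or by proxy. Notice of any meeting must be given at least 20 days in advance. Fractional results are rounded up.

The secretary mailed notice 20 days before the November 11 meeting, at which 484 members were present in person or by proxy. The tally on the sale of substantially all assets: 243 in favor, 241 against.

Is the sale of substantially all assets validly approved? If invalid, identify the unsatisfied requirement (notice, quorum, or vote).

Valid — all requirements satisfied.

Notice: 20 days given; 20 required. Satisfied.
Quorum: 33% of 1,458 = 481.14, rounded up to 482; 484 present. Satisfied.
Vote: requires a majority of those present (484); a majority of 484 is 243, so 243 needed; 243 in favor. Satisfied.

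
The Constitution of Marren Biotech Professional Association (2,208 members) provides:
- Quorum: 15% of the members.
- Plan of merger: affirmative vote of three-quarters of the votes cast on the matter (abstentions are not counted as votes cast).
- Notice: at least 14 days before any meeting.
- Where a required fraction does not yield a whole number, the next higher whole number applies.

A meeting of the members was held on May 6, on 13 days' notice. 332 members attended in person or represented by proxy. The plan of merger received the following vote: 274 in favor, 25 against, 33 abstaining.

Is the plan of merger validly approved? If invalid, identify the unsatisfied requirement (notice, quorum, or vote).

Invalid — notice requirement not satisfied.

Notice: 13 days given; 14 required. Not satisfied.
Quorum: 15% of 2,208 = 331.20, rounded up to 332; 332 present. Satisfied.
Vote: requires three-fourths of the votes cast (332 − 33 abstaining = 299); 3/4 of 299 = 224.25, rounded up to 225, so 225 needed; 274 in favor. Satisfied.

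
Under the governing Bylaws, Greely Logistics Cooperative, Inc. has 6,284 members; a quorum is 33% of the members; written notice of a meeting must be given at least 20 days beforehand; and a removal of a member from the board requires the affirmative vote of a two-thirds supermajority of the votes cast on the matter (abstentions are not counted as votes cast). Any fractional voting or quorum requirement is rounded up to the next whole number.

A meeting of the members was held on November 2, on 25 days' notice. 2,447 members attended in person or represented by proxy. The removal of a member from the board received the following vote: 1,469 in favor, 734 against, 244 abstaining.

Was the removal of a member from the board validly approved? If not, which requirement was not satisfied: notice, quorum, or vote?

Notice: 25 days given; 20 required. Satisfied.
Quorum: 33% of 6,284 = 2,073.72, rounded up to 2,074; 2,447 present. Satisfied.
Vote: requires two-thirds of the votes cast (2,447 − 244 abstaining = 2,203); 2/3 of 2203 = 1468.67, rounded up to 1469, so 1,469 needed; 1,469 in favor. Satisfied.

Valid — all requirements satisfied.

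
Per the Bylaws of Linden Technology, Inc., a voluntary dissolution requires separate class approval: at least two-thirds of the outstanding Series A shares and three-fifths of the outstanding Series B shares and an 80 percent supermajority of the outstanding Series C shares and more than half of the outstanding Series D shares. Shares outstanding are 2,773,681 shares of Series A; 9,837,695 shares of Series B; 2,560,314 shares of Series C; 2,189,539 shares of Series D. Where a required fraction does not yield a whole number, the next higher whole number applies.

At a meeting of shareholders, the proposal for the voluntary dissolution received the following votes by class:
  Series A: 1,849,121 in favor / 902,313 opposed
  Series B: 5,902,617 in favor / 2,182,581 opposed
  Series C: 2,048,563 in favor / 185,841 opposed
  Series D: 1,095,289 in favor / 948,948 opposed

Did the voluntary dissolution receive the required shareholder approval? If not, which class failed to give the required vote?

Approved — every class gave the required vote.

Series A: 2/3 of 2773681 = 1849120.67, rounded up to 1849121; 1,849,121 required, 1,849,121 in favor — approved.
Series B: 3/5 of 9837695 = 5902617; 5,902,617 required, 5,902,617 in favor — approved.
Series C: 4/5 of 2560314 = 2048251.20, rounded up to 2048252; 2,048,252 required, 2,048,563 in favor — approved.
Series D: a majority of 2189539 is 1094770; 1,094,770 required, 1,095,289 in favor — approved.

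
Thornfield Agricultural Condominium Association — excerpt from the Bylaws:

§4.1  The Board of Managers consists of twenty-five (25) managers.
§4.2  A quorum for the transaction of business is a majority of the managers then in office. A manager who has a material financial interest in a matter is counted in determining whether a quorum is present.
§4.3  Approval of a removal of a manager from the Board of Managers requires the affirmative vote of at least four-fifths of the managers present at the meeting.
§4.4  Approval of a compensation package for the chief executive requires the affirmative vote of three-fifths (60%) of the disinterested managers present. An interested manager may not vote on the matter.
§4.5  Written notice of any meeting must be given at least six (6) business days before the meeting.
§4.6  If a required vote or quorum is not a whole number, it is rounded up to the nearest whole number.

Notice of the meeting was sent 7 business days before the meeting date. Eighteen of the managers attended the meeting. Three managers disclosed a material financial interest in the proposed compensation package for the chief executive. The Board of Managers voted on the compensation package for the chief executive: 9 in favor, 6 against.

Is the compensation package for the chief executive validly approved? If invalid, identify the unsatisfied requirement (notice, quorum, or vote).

Notice: 7 business days given; 6 required (7 ≥ 6). Satisfied.
Quorum: 18 present (interested managers count toward quorum); quorum is 13. Satisfied.
Vote: the compensation package for the chief executive requires three-fifths of the disinterested managers present (18 − 3 = 15). 3/5 of 15 = 9, so 9 affirmative votes are needed; 9 voted in favor. Satisfied.

Valid — all requirements satisfied.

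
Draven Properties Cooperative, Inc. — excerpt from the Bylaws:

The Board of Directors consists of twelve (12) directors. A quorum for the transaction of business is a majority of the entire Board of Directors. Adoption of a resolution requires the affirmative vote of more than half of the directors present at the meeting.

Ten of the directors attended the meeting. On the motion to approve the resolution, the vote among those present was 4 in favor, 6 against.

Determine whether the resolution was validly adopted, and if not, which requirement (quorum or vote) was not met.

Invalid — vote requirement not satisfied.

Quorum: 10 present; quorum is 7. Satisfied.
Vote: the resolution requires a majority of the directors present (10). A majority of 10 is 6, so 6 affirmative votes are needed; 4 voted in favor. Not satisfied.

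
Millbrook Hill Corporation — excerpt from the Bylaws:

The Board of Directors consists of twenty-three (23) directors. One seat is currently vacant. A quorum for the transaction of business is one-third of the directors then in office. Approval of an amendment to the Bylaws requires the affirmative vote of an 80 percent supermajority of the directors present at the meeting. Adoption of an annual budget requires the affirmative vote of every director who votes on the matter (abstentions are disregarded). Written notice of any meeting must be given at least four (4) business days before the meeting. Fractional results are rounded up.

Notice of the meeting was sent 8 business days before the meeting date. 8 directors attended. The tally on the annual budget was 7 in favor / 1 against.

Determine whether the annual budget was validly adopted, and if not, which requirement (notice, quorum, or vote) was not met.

Notice: 8 business days given; 4 required (8 ≥ 4). Satisfied.
Quorum: 8 present; quorum is 8. Satisfied.
Vote: the annual budget requires the unanimous vote of the votes cast (8). Unanimous means all 8, so 8 affirmative votes are needed; 7 voted in favor. Not satisfied.

Invalid — vote requirement not satisfied.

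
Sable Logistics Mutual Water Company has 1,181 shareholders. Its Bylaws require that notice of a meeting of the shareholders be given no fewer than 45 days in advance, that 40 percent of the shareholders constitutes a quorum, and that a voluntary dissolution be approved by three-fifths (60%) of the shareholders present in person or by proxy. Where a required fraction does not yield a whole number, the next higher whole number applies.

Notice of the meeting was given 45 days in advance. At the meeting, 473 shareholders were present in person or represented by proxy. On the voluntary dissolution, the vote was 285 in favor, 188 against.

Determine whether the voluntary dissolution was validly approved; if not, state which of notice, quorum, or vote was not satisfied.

Valid — all requirements satisfied.

Notice: 45 days given; 45 required. Satisfied.
Quorum: 40% of 1,181 = 472.40, rounded up to 473; 473 present. Satisfied.
Vote: requires three-fifths of those present (473); 3/5 of 473 = 283.80, rounded up to 284, so 284 needed; 285 in favor. Satisfied.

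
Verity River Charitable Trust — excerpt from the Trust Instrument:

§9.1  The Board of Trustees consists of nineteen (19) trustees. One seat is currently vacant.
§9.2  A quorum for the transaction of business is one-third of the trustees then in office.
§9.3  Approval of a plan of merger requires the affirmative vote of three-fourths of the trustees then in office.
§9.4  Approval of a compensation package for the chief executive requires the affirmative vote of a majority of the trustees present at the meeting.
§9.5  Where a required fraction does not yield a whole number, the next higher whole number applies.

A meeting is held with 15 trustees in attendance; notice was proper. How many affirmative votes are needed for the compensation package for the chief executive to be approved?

The compensation package for the chief executive requires a majority of the trustees present (15).
A majority of 15 is 8.

8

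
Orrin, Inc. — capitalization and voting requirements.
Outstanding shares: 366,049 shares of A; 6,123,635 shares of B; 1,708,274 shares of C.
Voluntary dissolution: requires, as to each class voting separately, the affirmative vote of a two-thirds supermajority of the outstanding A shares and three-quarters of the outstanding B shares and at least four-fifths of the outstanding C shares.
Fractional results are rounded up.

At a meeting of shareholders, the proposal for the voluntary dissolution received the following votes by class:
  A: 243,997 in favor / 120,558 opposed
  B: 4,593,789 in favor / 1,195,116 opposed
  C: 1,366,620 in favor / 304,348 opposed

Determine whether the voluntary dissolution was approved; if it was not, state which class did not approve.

A: 2/3 of 366049 = 244032.67, rounded up to 244033; 244,033 required, 243,997 in favor — not approved.
B: 3/4 of 6123635 = 4592726.25, rounded up to 4592727; 4,592,727 required, 4,593,789 in favor — approved.
C: 4/5 of 1708274 = 1366619.20, rounded up to 1366620; 1,366,620 required, 1,366,620 in favor — approved.

Not approved — the A shares did not give the required vote.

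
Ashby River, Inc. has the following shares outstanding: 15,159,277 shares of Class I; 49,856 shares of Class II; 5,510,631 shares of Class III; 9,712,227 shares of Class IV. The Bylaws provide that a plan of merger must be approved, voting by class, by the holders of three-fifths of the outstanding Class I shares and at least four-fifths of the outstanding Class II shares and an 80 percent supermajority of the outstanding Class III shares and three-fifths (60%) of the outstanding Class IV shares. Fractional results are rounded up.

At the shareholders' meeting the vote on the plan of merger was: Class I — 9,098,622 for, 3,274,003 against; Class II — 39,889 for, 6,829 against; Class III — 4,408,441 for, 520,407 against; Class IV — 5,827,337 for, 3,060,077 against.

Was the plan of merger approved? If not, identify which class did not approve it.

Not approved — the Class III shares did not give the required vote.

Class I: 3/5 of 15159277 = 9095566.20, rounded up to 9095567; 9,095,567 required, 9,098,622 in favor — approved.
Class II: 4/5 of 49856 = 39884.80, rounded up to 39885; 39,885 required, 39,889 in favor — approved.
Class III: 4/5 of 5510631 = 4408504.80, rounded up to 4408505; 4,408,505 required, 4,408,441 in favor — not approved.
Class IV: 3/5 of 9712227 = 5827336.20, rounded up to 5827337; 5,827,337 required, 5,827,337 in favor — approved.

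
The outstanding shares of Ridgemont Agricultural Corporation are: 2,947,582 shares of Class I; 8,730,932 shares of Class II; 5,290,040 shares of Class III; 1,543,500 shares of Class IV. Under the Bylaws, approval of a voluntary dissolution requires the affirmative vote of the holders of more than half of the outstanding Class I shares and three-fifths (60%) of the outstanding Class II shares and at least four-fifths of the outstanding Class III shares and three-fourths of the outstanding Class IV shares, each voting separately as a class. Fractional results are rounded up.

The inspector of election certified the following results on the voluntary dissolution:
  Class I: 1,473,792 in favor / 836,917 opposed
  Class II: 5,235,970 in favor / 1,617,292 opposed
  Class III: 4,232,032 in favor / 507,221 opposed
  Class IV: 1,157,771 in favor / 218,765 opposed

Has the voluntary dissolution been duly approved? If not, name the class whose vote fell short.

Not approved — the Class II shares did not give the required vote.

Class I: a majority of 2947582 is 1473792; 1,473,792 required, 1,473,792 in favor — approved.
Class II: 3/5 of 8730932 = 5238559.20, rounded up to 5238560; 5,238,560 required, 5,235,970 in favor — not approved.
Class III: 4/5 of 5290040 = 4232032; 4,232,032 required, 4,232,032 in favor — approved.
Class IV: 3/4 of 1543500 = 1157625; 1,157,625 required, 1,157,771 in favor — approved.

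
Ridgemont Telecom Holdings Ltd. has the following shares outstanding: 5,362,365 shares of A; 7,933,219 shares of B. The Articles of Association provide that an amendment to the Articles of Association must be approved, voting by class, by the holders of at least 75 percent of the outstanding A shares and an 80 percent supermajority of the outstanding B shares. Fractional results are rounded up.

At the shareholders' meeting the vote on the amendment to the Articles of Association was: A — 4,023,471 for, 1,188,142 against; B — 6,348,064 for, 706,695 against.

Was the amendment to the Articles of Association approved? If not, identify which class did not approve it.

A: 3/4 of 5362365 = 4021773.75, rounded up to 4021774; 4,021,774 required, 4,023,471 in favor — approved.
B: 4/5 of 7933219 = 6346575.20, rounded up to 6346576; 6,346,576 required, 6,348,064 in favor — approved.

Approved — every class gave the required vote.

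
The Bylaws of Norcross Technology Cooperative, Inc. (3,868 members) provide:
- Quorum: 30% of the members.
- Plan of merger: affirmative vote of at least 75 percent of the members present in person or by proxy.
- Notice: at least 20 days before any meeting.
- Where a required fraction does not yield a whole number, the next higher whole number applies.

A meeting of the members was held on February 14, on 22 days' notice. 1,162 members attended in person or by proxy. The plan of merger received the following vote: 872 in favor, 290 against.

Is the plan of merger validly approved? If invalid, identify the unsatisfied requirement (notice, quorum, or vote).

Valid — all requirements satisfied.

Notice: 22 days given; 20 required. Satisfied.
Quorum: 30% of 3,868 = 1,160.40, rounded up to 1,161; 1,162 present. Satisfied.
Vote: requires three-fourths of those present (1,162); 3/4 of 1162 = 871.50, rounded up to 872, so 872 needed; 872 in favor. Satisfied.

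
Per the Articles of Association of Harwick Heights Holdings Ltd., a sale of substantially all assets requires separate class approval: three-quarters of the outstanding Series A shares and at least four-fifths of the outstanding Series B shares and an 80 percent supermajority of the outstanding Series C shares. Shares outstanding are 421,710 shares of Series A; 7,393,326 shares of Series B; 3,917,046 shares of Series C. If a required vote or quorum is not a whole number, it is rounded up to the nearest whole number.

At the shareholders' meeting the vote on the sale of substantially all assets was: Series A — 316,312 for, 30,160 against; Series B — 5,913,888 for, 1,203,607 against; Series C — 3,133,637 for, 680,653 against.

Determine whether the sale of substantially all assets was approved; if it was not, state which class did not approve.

Not approved — the Series B shares did not give the required vote.

Series A: 3/4 of 421710 = 316282.50, rounded up to 316283; 316,283 required, 316,312 in favor — approved.
Series B: 4/5 of 7393326 = 5914660.80, rounded up to 5914661; 5,914,661 required, 5,913,888 in favor — not approved.
Series C: 4/5 of 3917046 = 3133636.80, rounded up to 3133637; 3,133,637 required, 3,133,637 in favor — approved.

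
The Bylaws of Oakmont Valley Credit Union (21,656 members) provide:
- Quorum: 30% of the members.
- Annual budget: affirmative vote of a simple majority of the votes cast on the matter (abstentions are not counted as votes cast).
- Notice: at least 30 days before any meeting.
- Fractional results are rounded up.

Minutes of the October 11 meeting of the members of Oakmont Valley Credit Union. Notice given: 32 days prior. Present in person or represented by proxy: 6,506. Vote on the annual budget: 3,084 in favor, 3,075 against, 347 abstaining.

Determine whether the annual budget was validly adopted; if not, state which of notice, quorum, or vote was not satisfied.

Notice: 32 days given; 30 required. Satisfied.
Quorum: 30% of 21,656 = 6,496.80, rounded up to 6,497; 6,506 present. Satisfied.
Vote: requires a majority of the votes cast (6,506 − 347 abstaining = 6,159); a majority of 6159 is 3080, so 3,080 needed; 3,084 in favor. Satisfied.

Valid — all requirements satisfied.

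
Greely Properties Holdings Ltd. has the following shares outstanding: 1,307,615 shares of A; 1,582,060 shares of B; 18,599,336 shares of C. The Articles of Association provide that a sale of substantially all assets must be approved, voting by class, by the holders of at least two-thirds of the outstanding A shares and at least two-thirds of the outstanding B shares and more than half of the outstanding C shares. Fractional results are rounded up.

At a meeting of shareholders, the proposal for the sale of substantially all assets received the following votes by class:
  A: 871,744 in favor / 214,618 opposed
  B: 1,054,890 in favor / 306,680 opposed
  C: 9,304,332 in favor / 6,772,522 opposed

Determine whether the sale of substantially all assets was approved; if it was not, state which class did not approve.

A: 2/3 of 1307615 = 871743.33, rounded up to 871744; 871,744 required, 871,744 in favor — approved.
B: 2/3 of 1582060 = 1054706.67, rounded up to 1054707; 1,054,707 required, 1,054,890 in favor — approved.
C: a majority of 18599336 is 9299669; 9,299,669 required, 9,304,332 in favor — approved.

Approved — every class gave the required vote.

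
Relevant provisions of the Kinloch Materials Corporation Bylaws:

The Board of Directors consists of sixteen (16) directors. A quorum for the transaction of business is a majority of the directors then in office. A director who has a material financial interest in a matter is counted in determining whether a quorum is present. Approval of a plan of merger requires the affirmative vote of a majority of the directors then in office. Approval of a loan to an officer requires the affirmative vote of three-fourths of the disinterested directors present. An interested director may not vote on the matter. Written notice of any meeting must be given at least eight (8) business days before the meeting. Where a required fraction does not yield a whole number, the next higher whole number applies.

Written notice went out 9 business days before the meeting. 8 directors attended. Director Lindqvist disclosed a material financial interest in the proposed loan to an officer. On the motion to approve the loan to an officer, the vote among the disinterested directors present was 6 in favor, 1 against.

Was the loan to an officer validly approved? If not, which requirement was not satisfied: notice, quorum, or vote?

Notice: 9 business days given; 8 required (9 ≥ 8). Satisfied.
Quorum: 8 present (interested directors count toward quorum); quorum is 9. Not satisfied.
Vote: the loan to an officer requires three-fourths of the disinterested directors present (8 − 1 = 7). 3/4 of 7 = 5.25, rounded up to 6, so 6 affirmative votes are needed; 6 voted in favor. Satisfied. (Moot — without a quorum no business can be validly transacted.)

Invalid — quorum requirement not satisfied.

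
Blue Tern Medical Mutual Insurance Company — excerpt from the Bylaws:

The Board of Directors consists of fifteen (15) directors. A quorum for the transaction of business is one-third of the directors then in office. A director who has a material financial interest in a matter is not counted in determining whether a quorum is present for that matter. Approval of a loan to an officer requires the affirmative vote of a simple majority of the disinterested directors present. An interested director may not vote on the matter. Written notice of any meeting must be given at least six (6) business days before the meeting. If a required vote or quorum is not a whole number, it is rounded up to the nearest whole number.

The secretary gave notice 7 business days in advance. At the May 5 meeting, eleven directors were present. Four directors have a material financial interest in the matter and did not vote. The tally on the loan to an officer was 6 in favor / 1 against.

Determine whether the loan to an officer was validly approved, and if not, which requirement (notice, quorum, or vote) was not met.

Notice: 7 business days given; 6 required (7 ≥ 6). Satisfied.
Quorum: 11 present, but the 4 interested directors do not count, leaving 7. Quorum is 5. Satisfied.
Vote: the loan to an officer requires a majority of the disinterested directors present (11 − 4 = 7). A majority of 7 is 4, so 4 affirmative votes are needed; 6 voted in favor. Satisfied.

Valid — all requirements satisfied.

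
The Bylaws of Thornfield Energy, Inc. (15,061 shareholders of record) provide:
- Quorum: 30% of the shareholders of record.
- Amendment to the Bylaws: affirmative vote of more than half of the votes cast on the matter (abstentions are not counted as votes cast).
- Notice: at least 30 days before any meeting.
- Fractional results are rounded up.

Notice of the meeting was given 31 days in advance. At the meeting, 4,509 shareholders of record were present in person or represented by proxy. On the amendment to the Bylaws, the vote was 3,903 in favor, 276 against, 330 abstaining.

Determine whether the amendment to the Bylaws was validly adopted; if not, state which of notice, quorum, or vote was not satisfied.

Notice: 31 days given; 30 required. Satisfied.
Quorum: 30% of 15,061 = 4,518.30, rounded up to 4,519; 4,509 present. Not satisfied.
Vote: requires a majority of the votes cast (4,509 − 330 abstaining = 4,179); a majority of 4179 is 2090, so 2,090 needed; 3,903 in favor. Satisfied.

Invalid — quorum requirement not satisfied.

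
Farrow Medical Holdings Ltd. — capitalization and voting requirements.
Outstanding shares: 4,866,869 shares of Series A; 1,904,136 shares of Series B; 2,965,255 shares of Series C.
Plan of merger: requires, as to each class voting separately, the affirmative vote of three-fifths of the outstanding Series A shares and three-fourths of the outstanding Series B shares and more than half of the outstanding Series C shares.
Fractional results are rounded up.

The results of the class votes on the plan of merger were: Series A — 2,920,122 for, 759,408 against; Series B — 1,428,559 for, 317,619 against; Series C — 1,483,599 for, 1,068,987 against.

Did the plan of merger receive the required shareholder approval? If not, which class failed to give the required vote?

Approved — every class gave the required vote.

Series A: 3/5 of 4866869 = 2920121.40, rounded up to 2920122; 2,920,122 required, 2,920,122 in favor — approved.
Series B: 3/4 of 1904136 = 1428102; 1,428,102 required, 1,428,559 in favor — approved.
Series C: a majority of 2965255 is 1482628; 1,482,628 required, 1,483,599 in favor — approved.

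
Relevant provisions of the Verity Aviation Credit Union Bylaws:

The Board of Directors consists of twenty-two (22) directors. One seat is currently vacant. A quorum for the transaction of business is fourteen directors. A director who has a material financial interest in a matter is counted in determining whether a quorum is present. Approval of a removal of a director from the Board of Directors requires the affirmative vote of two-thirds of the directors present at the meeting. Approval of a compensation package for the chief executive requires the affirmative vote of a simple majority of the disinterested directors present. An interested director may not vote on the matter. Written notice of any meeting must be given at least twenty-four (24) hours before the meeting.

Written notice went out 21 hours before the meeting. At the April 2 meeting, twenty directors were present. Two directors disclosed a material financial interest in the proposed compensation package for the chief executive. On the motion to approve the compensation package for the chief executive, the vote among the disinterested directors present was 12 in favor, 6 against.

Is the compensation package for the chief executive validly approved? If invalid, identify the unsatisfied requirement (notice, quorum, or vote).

Notice: 21 hours given; 24 required (21 < 24). Not satisfied.
Quorum: 20 present (interested directors count toward quorum); quorum is 14. Satisfied.
Vote: the compensation package for the chief executive requires a majority of the disinterested directors present (20 − 2 = 18). A majority of 18 is 10, so 10 affirmative votes are needed; 12 voted in favor. Satisfied.

Invalid — notice requirement not satisfied.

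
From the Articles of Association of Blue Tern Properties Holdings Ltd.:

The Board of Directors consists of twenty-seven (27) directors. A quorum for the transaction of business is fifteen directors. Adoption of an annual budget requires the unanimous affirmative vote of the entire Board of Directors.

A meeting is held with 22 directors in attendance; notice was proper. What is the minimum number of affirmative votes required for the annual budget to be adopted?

27

The annual budget requires the unanimous vote of the entire Board of Directors (27).
Unanimous means all 27.
(Only 22 can vote, so the annual budget cannot pass at this meeting, but the required vote is still 27.)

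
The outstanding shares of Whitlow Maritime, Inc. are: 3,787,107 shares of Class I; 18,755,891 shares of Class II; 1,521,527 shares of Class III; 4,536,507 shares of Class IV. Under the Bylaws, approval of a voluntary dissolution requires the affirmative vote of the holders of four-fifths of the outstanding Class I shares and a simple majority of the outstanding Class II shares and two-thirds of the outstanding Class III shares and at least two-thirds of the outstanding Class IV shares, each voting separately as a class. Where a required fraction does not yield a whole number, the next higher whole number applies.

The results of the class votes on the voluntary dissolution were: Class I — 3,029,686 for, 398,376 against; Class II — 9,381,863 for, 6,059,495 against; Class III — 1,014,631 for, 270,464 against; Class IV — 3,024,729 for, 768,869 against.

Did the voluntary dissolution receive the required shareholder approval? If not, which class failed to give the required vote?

Approved — every class gave the required vote.

Class I: 4/5 of 3787107 = 3029685.60, rounded up to 3029686; 3,029,686 required, 3,029,686 in favor — approved.
Class II: a majority of 18755891 is 9377946; 9,377,946 required, 9,381,863 in favor — approved.
Class III: 2/3 of 1521527 = 1014351.33, rounded up to 1014352; 1,014,352 required, 1,014,631 in favor — approved.
Class IV: 2/3 of 4536507 = 3024338; 3,024,338 required, 3,024,729 in favor — approved.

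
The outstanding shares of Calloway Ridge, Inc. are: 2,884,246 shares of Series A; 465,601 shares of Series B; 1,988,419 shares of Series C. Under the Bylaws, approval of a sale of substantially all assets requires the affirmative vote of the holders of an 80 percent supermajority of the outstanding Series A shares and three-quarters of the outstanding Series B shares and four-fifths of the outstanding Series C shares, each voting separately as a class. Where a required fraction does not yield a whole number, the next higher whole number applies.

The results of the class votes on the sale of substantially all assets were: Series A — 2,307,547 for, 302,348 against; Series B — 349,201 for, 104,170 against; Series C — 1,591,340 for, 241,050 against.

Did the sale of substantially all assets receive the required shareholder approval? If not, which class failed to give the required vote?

Series A: 4/5 of 2884246 = 2307396.80, rounded up to 2307397; 2,307,397 required, 2,307,547 in favor — approved.
Series B: 3/4 of 465601 = 349200.75, rounded up to 349201; 349,201 required, 349,201 in favor — approved.
Series C: 4/5 of 1988419 = 1590735.20, rounded up to 1590736; 1,590,736 required, 1,591,340 in favor — approved.

Approved — every class gave the required vote.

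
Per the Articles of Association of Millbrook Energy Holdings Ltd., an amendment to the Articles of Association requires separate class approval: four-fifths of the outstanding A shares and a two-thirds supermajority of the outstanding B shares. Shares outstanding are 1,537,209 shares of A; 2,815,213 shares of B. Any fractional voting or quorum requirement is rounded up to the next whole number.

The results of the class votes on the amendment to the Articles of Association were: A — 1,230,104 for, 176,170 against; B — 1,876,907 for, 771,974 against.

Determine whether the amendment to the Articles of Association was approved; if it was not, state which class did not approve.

A: 4/5 of 1537209 = 1229767.20, rounded up to 1229768; 1,229,768 required, 1,230,104 in favor — approved.
B: 2/3 of 2815213 = 1876808.67, rounded up to 1876809; 1,876,809 required, 1,876,907 in favor — approved.

Approved — every class gave the required vote.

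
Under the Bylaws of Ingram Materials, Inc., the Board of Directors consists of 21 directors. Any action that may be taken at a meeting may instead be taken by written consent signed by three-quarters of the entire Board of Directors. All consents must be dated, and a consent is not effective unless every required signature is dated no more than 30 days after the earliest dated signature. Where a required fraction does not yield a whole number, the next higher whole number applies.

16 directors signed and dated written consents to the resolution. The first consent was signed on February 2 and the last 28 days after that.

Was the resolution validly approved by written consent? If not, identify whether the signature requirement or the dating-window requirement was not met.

Effective — both the signature and dating-window requirements are satisfied.

Signatures required: three-quarters of 21 — 3/4 of 21 = 15.75, rounded up to 16, so 16 needed; 16 signed. Sufficient.
Dating window: the latest signature is 28 days after the earliest; the limit is 30 days. Within the window.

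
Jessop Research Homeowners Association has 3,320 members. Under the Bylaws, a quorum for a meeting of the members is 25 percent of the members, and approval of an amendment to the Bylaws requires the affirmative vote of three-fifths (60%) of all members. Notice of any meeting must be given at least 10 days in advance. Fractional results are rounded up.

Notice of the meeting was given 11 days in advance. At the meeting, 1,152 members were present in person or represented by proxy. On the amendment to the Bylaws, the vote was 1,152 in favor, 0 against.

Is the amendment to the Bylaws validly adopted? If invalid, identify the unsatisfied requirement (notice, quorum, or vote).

Notice: 11 days given; 10 required. Satisfied.
Quorum: 25% of 3,320 = 830; 1,152 present. Satisfied.
Vote: requires three-fifths of all members (3,320); 3/5 of 3320 = 1992, so 1,992 needed; 1,152 in favor. Not satisfied.

Invalid — vote requirement not satisfied.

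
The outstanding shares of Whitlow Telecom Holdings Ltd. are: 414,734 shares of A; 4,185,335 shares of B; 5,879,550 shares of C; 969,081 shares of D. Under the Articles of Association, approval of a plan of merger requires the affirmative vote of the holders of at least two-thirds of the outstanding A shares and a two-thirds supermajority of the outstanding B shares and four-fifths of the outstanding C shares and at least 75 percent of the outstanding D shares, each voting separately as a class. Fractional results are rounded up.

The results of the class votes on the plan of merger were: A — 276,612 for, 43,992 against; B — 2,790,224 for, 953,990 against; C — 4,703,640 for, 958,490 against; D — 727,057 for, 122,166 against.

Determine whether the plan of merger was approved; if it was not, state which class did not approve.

A: 2/3 of 414734 = 276489.33, rounded up to 276490; 276,490 required, 276,612 in favor — approved.
B: 2/3 of 4185335 = 2790223.33, rounded up to 2790224; 2,790,224 required, 2,790,224 in favor — approved.
C: 4/5 of 5879550 = 4703640; 4,703,640 required, 4,703,640 in favor — approved.
D: 3/4 of 969081 = 726810.75, rounded up to 726811; 726,811 required, 727,057 in favor — approved.

Approved — every class gave the required vote.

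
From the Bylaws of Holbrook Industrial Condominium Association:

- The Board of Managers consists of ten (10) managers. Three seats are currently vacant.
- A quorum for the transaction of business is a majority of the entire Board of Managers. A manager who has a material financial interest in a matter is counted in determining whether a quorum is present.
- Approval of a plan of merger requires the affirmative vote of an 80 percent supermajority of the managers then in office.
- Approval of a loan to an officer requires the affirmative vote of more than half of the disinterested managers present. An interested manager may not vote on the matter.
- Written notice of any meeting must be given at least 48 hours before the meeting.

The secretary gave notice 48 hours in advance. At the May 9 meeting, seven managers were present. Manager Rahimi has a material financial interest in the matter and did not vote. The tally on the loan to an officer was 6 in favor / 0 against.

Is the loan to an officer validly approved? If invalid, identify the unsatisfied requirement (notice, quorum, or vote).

Valid — all requirements satisfied.

Notice: 48 hours given; 48 required (48 ≥ 48). Satisfied.
Quorum: 7 present (interested managers count toward quorum); quorum is 6. Satisfied.
Vote: the loan to an officer requires a majority of the disinterested managers present (7 − 1 = 6). A majority of 6 is 4, so 4 affirmative votes are needed; 6 voted in favor. Satisfied.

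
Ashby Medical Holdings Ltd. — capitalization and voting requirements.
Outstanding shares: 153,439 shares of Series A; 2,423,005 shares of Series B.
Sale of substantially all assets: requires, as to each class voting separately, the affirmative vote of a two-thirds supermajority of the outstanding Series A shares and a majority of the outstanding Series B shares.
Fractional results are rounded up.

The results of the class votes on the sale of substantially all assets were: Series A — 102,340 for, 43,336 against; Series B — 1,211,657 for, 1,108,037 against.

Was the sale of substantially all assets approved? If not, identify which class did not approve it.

Approved — every class gave the required vote.

Series A: 2/3 of 153439 = 102292.67, rounded up to 102293; 102,293 required, 102,340 in favor — approved.
Series B: a majority of 2423005 is 1211503; 1,211,503 required, 1,211,657 in favor — approved.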